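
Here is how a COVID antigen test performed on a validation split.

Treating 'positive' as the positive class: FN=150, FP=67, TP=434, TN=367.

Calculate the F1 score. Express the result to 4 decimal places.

0.8000

Precision = TP/(TP+FP) = 434/501 = 0.8663
Recall = TP/(TP+FN) = 434/584 = 0.7432
F1 = 2·TP/(2·TP+FP+FN) = 868/1085 = 0.8000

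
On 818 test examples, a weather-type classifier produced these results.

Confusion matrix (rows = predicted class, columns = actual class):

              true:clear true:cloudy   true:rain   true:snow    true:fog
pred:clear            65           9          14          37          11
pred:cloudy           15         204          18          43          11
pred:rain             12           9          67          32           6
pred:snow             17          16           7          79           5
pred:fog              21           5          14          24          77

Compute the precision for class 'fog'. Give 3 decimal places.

0.546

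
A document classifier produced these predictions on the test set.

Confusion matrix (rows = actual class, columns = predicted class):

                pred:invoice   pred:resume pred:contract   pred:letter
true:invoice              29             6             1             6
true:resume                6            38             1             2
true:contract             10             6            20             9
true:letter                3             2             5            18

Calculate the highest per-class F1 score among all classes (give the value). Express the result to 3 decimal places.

0.768

Per-class F1 score (2·TP/(2·TP+FP+FN)):
  invoice: TP=29, FP=6+10+3=19, FN=6+1+6=13 → 58/90 = 0.6444
  resume: TP=38, FP=6+6+2=14, FN=6+1+2=9 → 76/99 = 0.7677
  contract: TP=20, FP=1+1+5=7, FN=10+6+9=25 → 40/72 = 0.5556
  letter: TP=18, FP=6+2+9=17, FN=3+2+5=10 → 36/63 = 0.5714
Highest is class 'resume' with F1 score = 0.768.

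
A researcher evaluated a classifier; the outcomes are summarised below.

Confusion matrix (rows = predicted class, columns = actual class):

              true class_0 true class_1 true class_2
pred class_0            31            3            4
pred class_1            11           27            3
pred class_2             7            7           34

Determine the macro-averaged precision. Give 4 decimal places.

0.7276

Per-class precision (TP/(TP+FP)):
  class_0: TP=31, FP=3+4=7 → 31/38 = 0.81579
  class_1: TP=27, FP=11+3=14 → 27/41 = 0.65854
  class_2: TP=34, FP=7+7=14 → 34/48 = 0.70833
Macro-precision = mean = (0.81579 + 0.65854 + 0.70833) / 3 = 0.7276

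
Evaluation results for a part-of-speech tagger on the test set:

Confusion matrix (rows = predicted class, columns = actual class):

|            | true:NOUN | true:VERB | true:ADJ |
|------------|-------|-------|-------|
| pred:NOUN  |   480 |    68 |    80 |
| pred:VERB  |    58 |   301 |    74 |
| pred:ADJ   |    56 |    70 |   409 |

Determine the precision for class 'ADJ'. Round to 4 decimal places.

0.7645

precision = TP/(TP+FP).
ADJ: TP=409, FP=56+70=126 → 409/535 = 0.76449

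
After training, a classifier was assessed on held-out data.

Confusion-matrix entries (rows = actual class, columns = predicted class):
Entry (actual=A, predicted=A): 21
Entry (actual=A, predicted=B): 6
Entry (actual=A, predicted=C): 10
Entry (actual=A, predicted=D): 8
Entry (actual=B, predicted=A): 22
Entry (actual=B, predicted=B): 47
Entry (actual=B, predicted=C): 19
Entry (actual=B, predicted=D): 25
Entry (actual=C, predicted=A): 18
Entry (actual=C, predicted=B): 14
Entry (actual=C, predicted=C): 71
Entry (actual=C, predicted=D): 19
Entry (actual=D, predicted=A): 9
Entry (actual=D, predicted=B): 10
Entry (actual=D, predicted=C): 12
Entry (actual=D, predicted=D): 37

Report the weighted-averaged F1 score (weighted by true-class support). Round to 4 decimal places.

Per-class F1 score (2·TP/(2·TP+FP+FN)):
  A: TP=21, FP=22+18+9=49, FN=6+10+8=24 → 42/115 = 0.36522
  B: TP=47, FP=6+14+10=30, FN=22+19+25=66 → 94/190 = 0.49474
  C: TP=71, FP=10+19+12=41, FN=18+14+19=51 → 142/234 = 0.60684
  D: TP=37, FP=8+25+19=52, FN=9+10+12=31 → 74/157 = 0.47134
Weighted-F1 score = Σ (supportᵢ/N)·F1 scoreᵢ with N=348: (45/348)·0.36522 + (113/348)·0.49474 + (122/348)·0.60684 + (68/348)·0.47134 = 0.5127

0.5127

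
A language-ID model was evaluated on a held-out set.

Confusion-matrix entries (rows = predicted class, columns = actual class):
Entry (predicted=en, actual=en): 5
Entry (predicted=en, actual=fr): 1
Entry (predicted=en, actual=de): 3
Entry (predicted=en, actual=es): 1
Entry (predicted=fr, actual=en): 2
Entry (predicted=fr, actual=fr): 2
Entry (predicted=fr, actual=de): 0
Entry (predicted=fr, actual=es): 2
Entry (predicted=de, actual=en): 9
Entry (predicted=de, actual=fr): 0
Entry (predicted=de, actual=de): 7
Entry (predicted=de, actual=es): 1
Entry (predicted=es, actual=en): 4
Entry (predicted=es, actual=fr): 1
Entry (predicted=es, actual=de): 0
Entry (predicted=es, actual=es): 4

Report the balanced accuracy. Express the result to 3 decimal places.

Balanced accuracy = mean of per-class recall.
  en: recall = 5/20 = 0.2500
  fr: recall = 2/4 = 0.5000
  de: recall = 7/10 = 0.7000
  es: recall = 4/8 = 0.5000
Mean = (0.2500 + 0.5000 + 0.7000 + 0.5000) / 4 = 0.488

0.488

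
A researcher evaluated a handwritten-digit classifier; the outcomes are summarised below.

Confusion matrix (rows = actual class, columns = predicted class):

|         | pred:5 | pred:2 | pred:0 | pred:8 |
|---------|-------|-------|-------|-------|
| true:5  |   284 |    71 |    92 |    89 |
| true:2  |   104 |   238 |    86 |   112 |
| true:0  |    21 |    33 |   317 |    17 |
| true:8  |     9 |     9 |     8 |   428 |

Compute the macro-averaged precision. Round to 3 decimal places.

Per-class precision (TP/(TP+FP)):
  5: TP=284, FP=104+21+9=134 → 284/418 = 0.6794
  2: TP=238, FP=71+33+9=113 → 238/351 = 0.6781
  0: TP=317, FP=92+86+8=186 → 317/503 = 0.6302
  8: TP=428, FP=89+112+17=218 → 428/646 = 0.6625
Macro-precision = mean = (0.6794 + 0.6781 + 0.6302 + 0.6625) / 4 = 0.663

0.663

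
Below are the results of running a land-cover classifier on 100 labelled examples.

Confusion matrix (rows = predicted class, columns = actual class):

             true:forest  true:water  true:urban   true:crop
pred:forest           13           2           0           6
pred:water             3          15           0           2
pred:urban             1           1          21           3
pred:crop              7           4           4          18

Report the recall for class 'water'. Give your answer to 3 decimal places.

0.682

Take TP from the diagonal, FP from the rest of the 'water' prediction marginal, FN from the rest of the 'water' actual marginal.
recall = TP/(TP+FN).
water: TP=15, FN=2+1+4=7 → 15/22 = 0.6818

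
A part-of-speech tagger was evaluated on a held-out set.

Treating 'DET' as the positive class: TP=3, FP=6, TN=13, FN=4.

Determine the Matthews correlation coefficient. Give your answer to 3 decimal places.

0.105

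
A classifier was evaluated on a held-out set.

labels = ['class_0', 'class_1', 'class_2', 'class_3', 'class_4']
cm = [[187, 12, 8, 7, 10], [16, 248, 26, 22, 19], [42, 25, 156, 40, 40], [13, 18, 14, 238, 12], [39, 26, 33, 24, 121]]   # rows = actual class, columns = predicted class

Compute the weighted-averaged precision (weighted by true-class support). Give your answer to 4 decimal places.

Per-class precision (TP/(TP+FP)):
  class_0: TP=187, FP=16+42+13+39=110 → 187/297 = 0.62963
  class_1: TP=248, FP=12+25+18+26=81 → 248/329 = 0.75380
  class_2: TP=156, FP=8+26+14+33=81 → 156/237 = 0.65823
  class_3: TP=238, FP=7+22+40+24=93 → 238/331 = 0.71903
  class_4: TP=121, FP=10+19+40+12=81 → 121/202 = 0.59901
Weighted-precision = Σ (supportᵢ/N)·precisionᵢ with N=1396: (224/1396)·0.62963 + (331/1396)·0.75380 + (303/1396)·0.65823 + (295/1396)·0.71903 + (243/1396)·0.59901 = 0.6788

0.6788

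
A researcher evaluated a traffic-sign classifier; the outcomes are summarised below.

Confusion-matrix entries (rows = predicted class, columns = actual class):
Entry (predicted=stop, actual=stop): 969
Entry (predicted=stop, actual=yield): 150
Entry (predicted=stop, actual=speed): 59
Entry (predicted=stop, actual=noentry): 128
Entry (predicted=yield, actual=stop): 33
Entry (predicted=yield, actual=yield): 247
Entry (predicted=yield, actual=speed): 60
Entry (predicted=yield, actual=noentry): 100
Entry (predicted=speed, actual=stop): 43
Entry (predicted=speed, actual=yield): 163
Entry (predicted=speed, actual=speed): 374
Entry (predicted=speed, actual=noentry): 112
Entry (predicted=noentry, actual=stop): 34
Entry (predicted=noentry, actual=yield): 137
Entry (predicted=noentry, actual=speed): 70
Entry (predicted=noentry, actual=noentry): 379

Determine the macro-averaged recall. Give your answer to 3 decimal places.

0.611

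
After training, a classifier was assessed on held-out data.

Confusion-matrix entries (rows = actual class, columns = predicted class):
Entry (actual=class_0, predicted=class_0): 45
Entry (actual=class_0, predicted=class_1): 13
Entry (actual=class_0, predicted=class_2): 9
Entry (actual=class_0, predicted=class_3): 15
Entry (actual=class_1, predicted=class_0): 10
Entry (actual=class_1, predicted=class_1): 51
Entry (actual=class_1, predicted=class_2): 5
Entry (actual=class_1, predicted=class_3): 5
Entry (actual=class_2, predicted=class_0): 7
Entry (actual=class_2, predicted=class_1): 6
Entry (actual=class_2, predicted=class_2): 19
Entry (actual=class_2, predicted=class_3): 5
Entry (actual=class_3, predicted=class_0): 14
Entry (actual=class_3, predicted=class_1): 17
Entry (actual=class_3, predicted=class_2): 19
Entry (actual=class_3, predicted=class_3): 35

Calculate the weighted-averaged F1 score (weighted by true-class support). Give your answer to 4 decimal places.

0.5432

Per-class F1 score (2·TP/(2·TP+FP+FN)):
  class_0: TP=45, FP=10+7+14=31, FN=13+9+15=37 → 90/158 = 0.56962
  class_1: TP=51, FP=13+6+17=36, FN=10+5+5=20 → 102/158 = 0.64557
  class_2: TP=19, FP=9+5+19=33, FN=7+6+5=18 → 38/89 = 0.42697
  class_3: TP=35, FP=15+5+5=25, FN=14+17+19=50 → 70/145 = 0.48276
Weighted-F1 score = Σ (supportᵢ/N)·F1 scoreᵢ with N=275: (82/275)·0.56962 + (71/275)·0.64557 + (37/275)·0.42697 + (85/275)·0.48276 = 0.5432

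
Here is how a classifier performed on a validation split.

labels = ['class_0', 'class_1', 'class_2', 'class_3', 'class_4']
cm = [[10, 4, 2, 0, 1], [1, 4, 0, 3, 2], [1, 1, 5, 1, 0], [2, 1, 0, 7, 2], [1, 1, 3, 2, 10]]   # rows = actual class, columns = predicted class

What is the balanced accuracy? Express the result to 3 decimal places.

Balanced accuracy = mean of per-class recall.
  class_0: recall = 10/17 = 0.5882
  class_1: recall = 4/10 = 0.4000
  class_2: recall = 5/8 = 0.6250
  class_3: recall = 7/12 = 0.5833
  class_4: recall = 10/17 = 0.5882
Mean = (0.5882 + 0.4000 + 0.6250 + 0.5833 + 0.5882) / 5 = 0.557

0.557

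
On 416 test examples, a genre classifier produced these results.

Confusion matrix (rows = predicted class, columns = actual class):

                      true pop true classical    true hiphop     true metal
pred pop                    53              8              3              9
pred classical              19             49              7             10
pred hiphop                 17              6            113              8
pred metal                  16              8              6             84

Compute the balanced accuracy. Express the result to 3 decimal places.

Balanced accuracy = mean of per-class recall.
  pop: recall = 53/105 = 0.5048
  classical: recall = 49/71 = 0.6901
  hiphop: recall = 113/129 = 0.8760
  metal: recall = 84/111 = 0.7568
Mean = (0.5048 + 0.6901 + 0.8760 + 0.7568) / 4 = 0.707

0.707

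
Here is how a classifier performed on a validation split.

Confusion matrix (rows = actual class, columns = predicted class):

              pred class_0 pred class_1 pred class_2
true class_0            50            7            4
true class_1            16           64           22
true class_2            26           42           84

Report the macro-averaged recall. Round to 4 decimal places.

0.6666

Per-class recall (TP/(TP+FN)):
  class_0: TP=50, FN=7+4=11 → 50/61 = 0.81967
  class_1: TP=64, FN=16+22=38 → 64/102 = 0.62745
  class_2: TP=84, FN=26+42=68 → 84/152 = 0.55263
Macro-recall = mean = (0.81967 + 0.62745 + 0.55263) / 3 = 0.6666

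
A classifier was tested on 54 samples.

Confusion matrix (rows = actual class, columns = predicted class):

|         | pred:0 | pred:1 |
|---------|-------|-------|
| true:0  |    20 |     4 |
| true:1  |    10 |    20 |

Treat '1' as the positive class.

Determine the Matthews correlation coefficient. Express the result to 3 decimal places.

0.500

MCC = (TP·TN − FP·FN) / √((TP+FP)(TP+FN)(TN+FP)(TN+FN))
Numerator = 20·20 − 4·10 = 360
Denominator = √(24·30·24·30) = √518400 = 720.0000
MCC = 360 / 720.0000 = 0.500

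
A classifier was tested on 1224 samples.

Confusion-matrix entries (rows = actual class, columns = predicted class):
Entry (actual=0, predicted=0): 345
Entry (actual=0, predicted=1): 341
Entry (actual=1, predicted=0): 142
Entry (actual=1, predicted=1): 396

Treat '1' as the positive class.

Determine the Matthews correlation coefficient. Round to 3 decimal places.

0.242

MCC = (TP·TN − FP·FN) / √((TP+FP)(TP+FN)(TN+FP)(TN+FN))
Numerator = 396·345 − 341·142 = 88198
Denominator = √(737·538·686·487) = √132465517492 = 363958.1260
MCC = 88198 / 363958.1260 = 0.242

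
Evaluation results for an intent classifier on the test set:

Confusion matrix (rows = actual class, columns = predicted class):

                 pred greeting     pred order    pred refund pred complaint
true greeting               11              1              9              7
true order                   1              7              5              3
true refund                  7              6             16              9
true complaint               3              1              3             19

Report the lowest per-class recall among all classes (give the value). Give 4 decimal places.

0.3929

Per-class recall (TP/(TP+FN)):
  greeting: TP=11, FN=1+9+7=17 → 11/28 = 0.39286
  order: TP=7, FN=1+5+3=9 → 7/16 = 0.43750
  refund: TP=16, FN=7+6+9=22 → 16/38 = 0.42105
  complaint: TP=19, FN=3+1+3=7 → 19/26 = 0.73077
Lowest is class 'greeting' with recall = 0.3929.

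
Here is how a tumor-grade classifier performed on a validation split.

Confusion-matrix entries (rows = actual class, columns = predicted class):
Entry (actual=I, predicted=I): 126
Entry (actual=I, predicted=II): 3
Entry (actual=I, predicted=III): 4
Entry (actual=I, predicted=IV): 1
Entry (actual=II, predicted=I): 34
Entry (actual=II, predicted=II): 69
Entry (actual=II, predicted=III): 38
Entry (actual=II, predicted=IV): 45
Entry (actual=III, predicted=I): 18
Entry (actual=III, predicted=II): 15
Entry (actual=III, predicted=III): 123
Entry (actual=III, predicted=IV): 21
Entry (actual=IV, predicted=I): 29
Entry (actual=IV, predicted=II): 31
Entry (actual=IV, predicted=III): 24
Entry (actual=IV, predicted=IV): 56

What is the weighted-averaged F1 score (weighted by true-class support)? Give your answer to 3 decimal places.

Per-class F1 score (2·TP/(2·TP+FP+FN)):
  I: TP=126, FP=34+18+29=81, FN=3+4+1=8 → 252/341 = 0.7390
  II: TP=69, FP=3+15+31=49, FN=34+38+45=117 → 138/304 = 0.4539
  III: TP=123, FP=4+38+24=66, FN=18+15+21=54 → 246/366 = 0.6721
  IV: TP=56, FP=1+45+21=67, FN=29+31+24=84 → 112/263 = 0.4259
Weighted-F1 score = Σ (supportᵢ/N)·F1 scoreᵢ with N=637: (134/637)·0.7390 + (186/637)·0.4539 + (177/637)·0.6721 + (140/637)·0.4259 = 0.568

0.568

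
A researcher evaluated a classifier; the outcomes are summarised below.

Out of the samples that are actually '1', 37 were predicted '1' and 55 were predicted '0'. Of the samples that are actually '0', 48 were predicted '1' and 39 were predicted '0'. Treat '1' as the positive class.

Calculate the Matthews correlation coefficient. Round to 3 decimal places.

-0.150

MCC = (TP·TN − FP·FN) / √((TP+FP)(TP+FN)(TN+FP)(TN+FN))
Numerator = 37·39 − 48·55 = -1197
Denominator = √(85·92·87·94) = √63951960 = 7996.9969
MCC = -1197 / 7996.9969 = -0.150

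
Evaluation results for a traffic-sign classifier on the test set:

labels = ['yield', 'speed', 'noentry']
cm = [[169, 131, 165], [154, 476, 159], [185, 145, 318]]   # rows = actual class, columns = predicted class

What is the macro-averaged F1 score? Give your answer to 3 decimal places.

Per-class F1 score (2·TP/(2·TP+FP+FN)):
  yield: TP=169, FP=154+185=339, FN=131+165=296 → 338/973 = 0.3474
  speed: TP=476, FP=131+145=276, FN=154+159=313 → 952/1541 = 0.6178
  noentry: TP=318, FP=165+159=324, FN=185+145=330 → 636/1290 = 0.4930
Macro-F1 score = mean = (0.3474 + 0.6178 + 0.4930) / 3 = 0.486

0.486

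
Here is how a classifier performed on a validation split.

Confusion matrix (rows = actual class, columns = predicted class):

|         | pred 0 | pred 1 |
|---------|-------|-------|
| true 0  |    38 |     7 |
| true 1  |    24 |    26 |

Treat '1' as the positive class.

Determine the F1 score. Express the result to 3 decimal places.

Precision = TP/(TP+FP) = 26/33 = 0.7879
Recall = TP/(TP+FN) = 26/50 = 0.5200
F1 = 2·TP/(2·TP+FP+FN) = 52/83 = 0.627

0.627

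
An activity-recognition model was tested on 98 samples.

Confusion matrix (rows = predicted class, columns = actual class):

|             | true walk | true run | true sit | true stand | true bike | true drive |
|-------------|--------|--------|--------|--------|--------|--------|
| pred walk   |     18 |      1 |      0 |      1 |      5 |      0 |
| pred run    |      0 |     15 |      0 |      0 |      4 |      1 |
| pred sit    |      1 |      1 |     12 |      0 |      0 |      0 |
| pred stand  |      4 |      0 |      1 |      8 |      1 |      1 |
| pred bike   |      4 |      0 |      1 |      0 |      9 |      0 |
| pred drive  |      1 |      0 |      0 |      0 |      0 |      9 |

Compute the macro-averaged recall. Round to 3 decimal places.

Per-class recall (TP/(TP+FN)):
  walk: TP=18, FN=0+1+4+4+1=10 → 18/28 = 0.6429
  run: TP=15, FN=1+1+0+0+0=2 → 15/17 = 0.8824
  sit: TP=12, FN=0+0+1+1+0=2 → 12/14 = 0.8571
  stand: TP=8, FN=1+0+0+0+0=1 → 8/9 = 0.8889
  bike: TP=9, FN=5+4+0+1+0=10 → 9/19 = 0.4737
  drive: TP=9, FN=0+1+0+1+0=2 → 9/11 = 0.8182
Macro-recall = mean = (0.6429 + 0.8824 + 0.8571 + 0.8889 + 0.4737 + 0.8182) / 6 = 0.761

0.761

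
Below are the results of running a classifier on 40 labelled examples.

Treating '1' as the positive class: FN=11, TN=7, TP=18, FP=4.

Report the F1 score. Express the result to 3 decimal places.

Precision = TP/(TP+FP) = 18/22 = 0.8182
Recall = TP/(TP+FN) = 18/29 = 0.6207
F1 = 2·TP/(2·TP+FP+FN) = 36/51 = 0.706

0.706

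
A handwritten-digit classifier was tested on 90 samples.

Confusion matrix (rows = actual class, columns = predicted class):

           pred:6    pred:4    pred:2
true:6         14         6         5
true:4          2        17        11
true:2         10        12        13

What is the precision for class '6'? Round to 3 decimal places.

0.538

Treat '6' as positive and all other classes as negative.
precision = TP/(TP+FP).
6: TP=14, FP=2+10=12 → 14/26 = 0.5385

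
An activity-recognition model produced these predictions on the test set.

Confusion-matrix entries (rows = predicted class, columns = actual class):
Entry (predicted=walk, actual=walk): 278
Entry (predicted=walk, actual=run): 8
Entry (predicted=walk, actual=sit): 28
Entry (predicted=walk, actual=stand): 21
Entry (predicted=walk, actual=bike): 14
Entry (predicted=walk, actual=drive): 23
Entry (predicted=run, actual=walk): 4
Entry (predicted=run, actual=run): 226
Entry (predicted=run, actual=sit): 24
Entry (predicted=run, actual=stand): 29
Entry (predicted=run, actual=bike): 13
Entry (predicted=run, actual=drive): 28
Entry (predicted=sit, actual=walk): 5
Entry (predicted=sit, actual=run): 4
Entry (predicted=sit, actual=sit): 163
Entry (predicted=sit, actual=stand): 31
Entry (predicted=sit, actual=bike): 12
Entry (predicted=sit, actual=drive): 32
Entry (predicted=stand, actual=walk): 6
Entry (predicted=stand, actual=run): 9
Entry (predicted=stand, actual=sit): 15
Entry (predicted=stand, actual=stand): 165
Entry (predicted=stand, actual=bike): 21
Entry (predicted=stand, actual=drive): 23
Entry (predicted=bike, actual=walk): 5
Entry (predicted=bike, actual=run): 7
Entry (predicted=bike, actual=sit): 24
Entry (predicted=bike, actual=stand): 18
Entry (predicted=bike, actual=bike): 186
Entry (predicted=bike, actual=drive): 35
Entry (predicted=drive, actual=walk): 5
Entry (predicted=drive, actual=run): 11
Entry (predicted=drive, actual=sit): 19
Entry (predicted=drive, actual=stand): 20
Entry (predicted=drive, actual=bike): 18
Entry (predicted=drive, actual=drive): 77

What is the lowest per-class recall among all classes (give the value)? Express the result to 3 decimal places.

Per-class recall (TP/(TP+FN)):
  walk: TP=278, FN=4+5+6+5+5=25 → 278/303 = 0.9175
  run: TP=226, FN=8+4+9+7+11=39 → 226/265 = 0.8528
  sit: TP=163, FN=28+24+15+24+19=110 → 163/273 = 0.5971
  stand: TP=165, FN=21+29+31+18+20=119 → 165/284 = 0.5810
  bike: TP=186, FN=14+13+12+21+18=78 → 186/264 = 0.7045
  drive: TP=77, FN=23+28+32+23+35=141 → 77/218 = 0.3532
Lowest is class 'drive' with recall = 0.353.

0.353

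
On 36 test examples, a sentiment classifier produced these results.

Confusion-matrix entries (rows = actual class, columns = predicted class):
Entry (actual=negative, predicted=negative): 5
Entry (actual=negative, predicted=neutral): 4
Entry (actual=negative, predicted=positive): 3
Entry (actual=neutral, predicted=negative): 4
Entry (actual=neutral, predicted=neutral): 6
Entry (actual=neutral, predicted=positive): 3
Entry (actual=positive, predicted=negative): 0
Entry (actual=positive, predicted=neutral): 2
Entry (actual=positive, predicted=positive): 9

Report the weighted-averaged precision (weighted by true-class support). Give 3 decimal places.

0.549

Per-class precision (TP/(TP+FP)):
  negative: TP=5, FP=4+0=4 → 5/9 = 0.5556
  neutral: TP=6, FP=4+2=6 → 6/12 = 0.5000
  positive: TP=9, FP=3+3=6 → 9/15 = 0.6000
Weighted-precision = Σ (supportᵢ/N)·precisionᵢ with N=36: (12/36)·0.5556 + (13/36)·0.5000 + (11/36)·0.6000 = 0.549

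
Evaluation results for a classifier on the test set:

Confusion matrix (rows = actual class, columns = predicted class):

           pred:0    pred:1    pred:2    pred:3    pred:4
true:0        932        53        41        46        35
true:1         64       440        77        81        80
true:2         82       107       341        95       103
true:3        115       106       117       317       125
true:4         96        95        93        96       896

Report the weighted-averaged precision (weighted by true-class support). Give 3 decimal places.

0.624

Per-class precision (TP/(TP+FP)):
  0: TP=932, FP=64+82+115+96=357 → 932/1289 = 0.7230
  1: TP=440, FP=53+107+106+95=361 → 440/801 = 0.5493
  2: TP=341, FP=41+77+117+93=328 → 341/669 = 0.5097
  3: TP=317, FP=46+81+95+96=318 → 317/635 = 0.4992
  4: TP=896, FP=35+80+103+125=343 → 896/1239 = 0.7232
Weighted-precision = Σ (supportᵢ/N)·precisionᵢ with N=4633: (1107/4633)·0.7230 + (742/4633)·0.5493 + (728/4633)·0.5097 + (780/4633)·0.4992 + (1276/4633)·0.7232 = 0.624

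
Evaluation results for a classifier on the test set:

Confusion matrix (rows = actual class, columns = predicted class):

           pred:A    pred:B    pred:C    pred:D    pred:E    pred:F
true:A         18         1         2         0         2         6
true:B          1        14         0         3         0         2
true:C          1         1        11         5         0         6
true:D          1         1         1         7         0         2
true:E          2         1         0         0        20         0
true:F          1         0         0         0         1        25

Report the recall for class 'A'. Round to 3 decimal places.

0.621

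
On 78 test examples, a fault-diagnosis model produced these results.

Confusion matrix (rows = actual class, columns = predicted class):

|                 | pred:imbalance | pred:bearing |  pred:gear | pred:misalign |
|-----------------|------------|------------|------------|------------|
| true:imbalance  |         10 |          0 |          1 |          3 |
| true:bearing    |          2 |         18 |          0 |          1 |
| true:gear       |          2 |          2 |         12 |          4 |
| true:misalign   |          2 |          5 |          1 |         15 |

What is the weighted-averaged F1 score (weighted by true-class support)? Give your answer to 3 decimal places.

Per-class F1 score (2·TP/(2·TP+FP+FN)):
  imbalance: TP=10, FP=2+2+2=6, FN=0+1+3=4 → 20/30 = 0.6667
  bearing: TP=18, FP=0+2+5=7, FN=2+0+1=3 → 36/46 = 0.7826
  gear: TP=12, FP=1+0+1=2, FN=2+2+4=8 → 24/34 = 0.7059
  misalign: TP=15, FP=3+1+4=8, FN=2+5+1=8 → 30/46 = 0.6522
Weighted-F1 score = Σ (supportᵢ/N)·F1 scoreᵢ with N=78: (14/78)·0.6667 + (21/78)·0.7826 + (20/78)·0.7059 + (23/78)·0.6522 = 0.704

0.704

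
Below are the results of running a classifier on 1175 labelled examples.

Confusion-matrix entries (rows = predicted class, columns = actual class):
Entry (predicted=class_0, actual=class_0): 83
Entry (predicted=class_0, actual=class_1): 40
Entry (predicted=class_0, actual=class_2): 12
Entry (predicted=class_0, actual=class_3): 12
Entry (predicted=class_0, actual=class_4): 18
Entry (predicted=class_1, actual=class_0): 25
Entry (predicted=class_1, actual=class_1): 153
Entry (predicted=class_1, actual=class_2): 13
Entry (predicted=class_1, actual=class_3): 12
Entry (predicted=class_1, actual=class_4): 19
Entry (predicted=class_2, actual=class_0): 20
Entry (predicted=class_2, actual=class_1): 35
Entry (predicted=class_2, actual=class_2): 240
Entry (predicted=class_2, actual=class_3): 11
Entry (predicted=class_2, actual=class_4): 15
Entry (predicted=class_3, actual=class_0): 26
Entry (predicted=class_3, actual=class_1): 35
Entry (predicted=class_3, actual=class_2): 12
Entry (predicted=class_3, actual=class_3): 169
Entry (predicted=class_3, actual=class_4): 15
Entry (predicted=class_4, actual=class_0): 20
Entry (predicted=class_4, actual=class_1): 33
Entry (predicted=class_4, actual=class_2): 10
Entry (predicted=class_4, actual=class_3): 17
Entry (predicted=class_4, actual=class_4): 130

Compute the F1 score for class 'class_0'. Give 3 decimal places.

0.490

Take TP from the diagonal, FP from the rest of the 'class_0' prediction marginal, FN from the rest of the 'class_0' actual marginal.
F1 score = 2·TP/(2·TP+FP+FN).
class_0: TP=83, FP=40+12+12+18=82, FN=25+20+26+20=91 → 166/339 = 0.4897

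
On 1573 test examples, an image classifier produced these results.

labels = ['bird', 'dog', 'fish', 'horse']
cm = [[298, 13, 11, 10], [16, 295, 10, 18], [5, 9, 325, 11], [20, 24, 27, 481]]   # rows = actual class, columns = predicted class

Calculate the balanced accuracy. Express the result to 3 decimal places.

Balanced accuracy = mean of per-class recall.
  bird: recall = 298/332 = 0.8976
  dog: recall = 295/339 = 0.8702
  fish: recall = 325/350 = 0.9286
  horse: recall = 481/552 = 0.8714
Mean = (0.8976 + 0.8702 + 0.9286 + 0.8714) / 4 = 0.892

0.892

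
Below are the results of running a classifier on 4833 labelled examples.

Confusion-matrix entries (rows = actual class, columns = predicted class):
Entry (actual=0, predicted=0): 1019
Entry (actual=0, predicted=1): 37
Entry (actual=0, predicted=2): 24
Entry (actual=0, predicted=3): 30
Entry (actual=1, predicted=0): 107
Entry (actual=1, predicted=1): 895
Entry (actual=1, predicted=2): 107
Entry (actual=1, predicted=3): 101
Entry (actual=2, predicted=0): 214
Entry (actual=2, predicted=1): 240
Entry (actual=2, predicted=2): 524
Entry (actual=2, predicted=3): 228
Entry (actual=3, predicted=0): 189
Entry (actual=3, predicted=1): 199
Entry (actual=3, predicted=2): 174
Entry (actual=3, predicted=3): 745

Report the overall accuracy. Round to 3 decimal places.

Accuracy = trace / total = (1019+895+524+745=3183) / 4833 = 3183/4833 = 0.659

0.659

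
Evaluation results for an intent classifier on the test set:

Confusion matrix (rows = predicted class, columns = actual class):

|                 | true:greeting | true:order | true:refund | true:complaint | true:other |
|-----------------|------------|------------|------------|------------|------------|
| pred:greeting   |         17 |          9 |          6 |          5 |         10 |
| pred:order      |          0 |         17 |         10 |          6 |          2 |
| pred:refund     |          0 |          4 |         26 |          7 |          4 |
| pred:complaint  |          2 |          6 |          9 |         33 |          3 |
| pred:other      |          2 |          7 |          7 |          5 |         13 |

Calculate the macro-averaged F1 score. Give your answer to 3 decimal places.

Per-class F1 score (2·TP/(2·TP+FP+FN)):
  greeting: TP=17, FP=9+6+5+10=30, FN=0+0+2+2=4 → 34/68 = 0.5000
  order: TP=17, FP=0+10+6+2=18, FN=9+4+6+7=26 → 34/78 = 0.4359
  refund: TP=26, FP=0+4+7+4=15, FN=6+10+9+7=32 → 52/99 = 0.5253
  complaint: TP=33, FP=2+6+9+3=20, FN=5+6+7+5=23 → 66/109 = 0.6055
  other: TP=13, FP=2+7+7+5=21, FN=10+2+4+3=19 → 26/66 = 0.3939
Macro-F1 score = mean = (0.5000 + 0.4359 + 0.5253 + 0.6055 + 0.3939) / 5 = 0.492

0.492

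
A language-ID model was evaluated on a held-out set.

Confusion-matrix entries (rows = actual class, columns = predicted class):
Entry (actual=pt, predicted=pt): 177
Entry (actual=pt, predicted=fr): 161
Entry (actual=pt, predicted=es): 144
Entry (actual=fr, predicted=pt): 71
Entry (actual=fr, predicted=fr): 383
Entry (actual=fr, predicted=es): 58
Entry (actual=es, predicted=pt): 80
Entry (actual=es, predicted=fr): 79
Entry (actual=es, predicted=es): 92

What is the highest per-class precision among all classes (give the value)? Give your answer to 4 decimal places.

Per-class precision (TP/(TP+FP)):
  pt: TP=177, FP=71+80=151 → 177/328 = 0.53963
  fr: TP=383, FP=161+79=240 → 383/623 = 0.61477
  es: TP=92, FP=144+58=202 → 92/294 = 0.31293
Highest is class 'fr' with precision = 0.6148.

0.6148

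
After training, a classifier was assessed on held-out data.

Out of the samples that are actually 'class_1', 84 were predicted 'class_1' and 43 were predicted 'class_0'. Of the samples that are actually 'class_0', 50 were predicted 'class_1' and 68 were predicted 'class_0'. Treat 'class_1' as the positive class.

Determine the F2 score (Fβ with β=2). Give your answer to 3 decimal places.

0.654

Fβ = (1+β²)·TP / ((1+β²)·TP + β²·FN + FP), with β²=4
= 5·84 / (5·84 + 4·43 + 50) = 0.654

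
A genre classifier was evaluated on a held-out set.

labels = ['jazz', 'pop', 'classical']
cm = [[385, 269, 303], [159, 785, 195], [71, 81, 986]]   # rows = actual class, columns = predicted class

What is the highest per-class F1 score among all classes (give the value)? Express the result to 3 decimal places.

0.752

Per-class F1 score (2·TP/(2·TP+FP+FN)):
  jazz: TP=385, FP=159+71=230, FN=269+303=572 → 770/1572 = 0.4898
  pop: TP=785, FP=269+81=350, FN=159+195=354 → 1570/2274 = 0.6904
  classical: TP=986, FP=303+195=498, FN=71+81=152 → 1972/2622 = 0.7521
Highest is class 'classical' with F1 score = 0.752.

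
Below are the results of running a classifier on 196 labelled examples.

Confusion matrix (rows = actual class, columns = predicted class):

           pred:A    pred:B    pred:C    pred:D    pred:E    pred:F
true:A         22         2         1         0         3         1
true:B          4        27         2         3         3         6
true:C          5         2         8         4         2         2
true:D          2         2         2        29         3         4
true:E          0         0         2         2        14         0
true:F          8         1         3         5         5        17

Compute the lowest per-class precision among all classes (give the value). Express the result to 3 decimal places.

Per-class precision (TP/(TP+FP)):
  A: TP=22, FP=4+5+2+0+8=19 → 22/41 = 0.5366
  B: TP=27, FP=2+2+2+0+1=7 → 27/34 = 0.7941
  C: TP=8, FP=1+2+2+2+3=10 → 8/18 = 0.4444
  D: TP=29, FP=0+3+4+2+5=14 → 29/43 = 0.6744
  E: TP=14, FP=3+3+2+3+5=16 → 14/30 = 0.4667
  F: TP=17, FP=1+6+2+4+0=13 → 17/30 = 0.5667
Lowest is class 'C' with precision = 0.444.

0.444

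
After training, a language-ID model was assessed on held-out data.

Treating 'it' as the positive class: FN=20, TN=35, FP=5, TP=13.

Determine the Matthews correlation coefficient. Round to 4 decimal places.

MCC = (TP·TN − FP·FN) / √((TP+FP)(TP+FN)(TN+FP)(TN+FN))
Numerator = 13·35 − 5·20 = 355
Denominator = √(18·33·40·55) = √1306800 = 1143.1535
MCC = 355 / 1143.1535 = 0.3105

0.3105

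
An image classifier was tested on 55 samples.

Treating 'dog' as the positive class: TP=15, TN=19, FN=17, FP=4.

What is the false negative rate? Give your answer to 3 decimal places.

0.531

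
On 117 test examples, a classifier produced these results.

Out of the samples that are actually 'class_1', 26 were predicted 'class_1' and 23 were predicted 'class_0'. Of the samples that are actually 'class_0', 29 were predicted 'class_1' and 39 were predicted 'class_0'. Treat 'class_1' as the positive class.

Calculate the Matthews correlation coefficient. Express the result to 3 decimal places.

0.103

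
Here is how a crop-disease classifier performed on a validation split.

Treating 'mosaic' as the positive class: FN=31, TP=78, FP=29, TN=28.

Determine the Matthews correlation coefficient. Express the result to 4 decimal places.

0.2052

MCC = (TP·TN − FP·FN) / √((TP+FP)(TP+FN)(TN+FP)(TN+FN))
Numerator = 78·28 − 29·31 = 1285
Denominator = √(107·109·57·59) = √39222669 = 6262.8004
MCC = 1285 / 6262.8004 = 0.2052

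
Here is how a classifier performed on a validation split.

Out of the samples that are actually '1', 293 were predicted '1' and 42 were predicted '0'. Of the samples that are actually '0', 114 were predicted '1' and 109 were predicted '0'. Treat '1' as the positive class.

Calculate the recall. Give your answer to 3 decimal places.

0.875

Recall = TP/(TP+FN) = 293/(293+42) = 293/335 = 0.875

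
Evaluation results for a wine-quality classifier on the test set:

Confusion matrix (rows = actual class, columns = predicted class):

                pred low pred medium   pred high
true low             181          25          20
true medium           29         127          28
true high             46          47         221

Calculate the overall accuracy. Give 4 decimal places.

0.7307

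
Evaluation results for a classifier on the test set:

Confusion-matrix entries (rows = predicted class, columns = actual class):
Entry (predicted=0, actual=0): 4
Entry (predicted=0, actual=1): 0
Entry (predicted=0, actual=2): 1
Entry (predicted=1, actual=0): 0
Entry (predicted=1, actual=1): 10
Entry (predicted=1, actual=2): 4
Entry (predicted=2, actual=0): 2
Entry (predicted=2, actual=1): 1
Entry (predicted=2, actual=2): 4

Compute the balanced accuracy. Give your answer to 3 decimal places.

Balanced accuracy = mean of per-class recall.
  0: recall = 4/6 = 0.6667
  1: recall = 10/11 = 0.9091
  2: recall = 4/9 = 0.4444
Mean = (0.6667 + 0.9091 + 0.4444) / 3 = 0.673

0.673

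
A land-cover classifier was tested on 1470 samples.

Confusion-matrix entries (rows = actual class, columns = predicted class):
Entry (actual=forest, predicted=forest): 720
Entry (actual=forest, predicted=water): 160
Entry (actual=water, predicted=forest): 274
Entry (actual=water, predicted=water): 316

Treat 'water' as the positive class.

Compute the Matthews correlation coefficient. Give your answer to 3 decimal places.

0.371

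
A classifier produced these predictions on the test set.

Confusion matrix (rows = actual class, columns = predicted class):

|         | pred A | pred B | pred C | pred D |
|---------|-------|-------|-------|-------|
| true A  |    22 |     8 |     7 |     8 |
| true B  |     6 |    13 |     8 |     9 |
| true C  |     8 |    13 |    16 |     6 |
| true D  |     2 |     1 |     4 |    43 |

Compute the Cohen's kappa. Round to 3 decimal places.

Observed agreement pₒ = trace/N = 94/174 = 0.5402
Expected agreement pₑ = Σ (rowᵢ·colᵢ)/N² = (45·38 + 36·35 + 43·35 + 50·66)/174² = 0.2568
κ = (pₒ − pₑ)/(1 − pₑ) = (0.5402 − 0.2568)/(1 − 0.2568) = 0.381

0.381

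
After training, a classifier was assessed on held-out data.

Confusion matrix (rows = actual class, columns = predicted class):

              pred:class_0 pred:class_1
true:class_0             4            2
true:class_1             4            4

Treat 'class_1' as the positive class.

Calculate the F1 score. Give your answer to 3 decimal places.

Precision = TP/(TP+FP) = 4/6 = 0.6667
Recall = TP/(TP+FN) = 4/8 = 0.5000
F1 = 2·TP/(2·TP+FP+FN) = 8/14 = 0.571

0.571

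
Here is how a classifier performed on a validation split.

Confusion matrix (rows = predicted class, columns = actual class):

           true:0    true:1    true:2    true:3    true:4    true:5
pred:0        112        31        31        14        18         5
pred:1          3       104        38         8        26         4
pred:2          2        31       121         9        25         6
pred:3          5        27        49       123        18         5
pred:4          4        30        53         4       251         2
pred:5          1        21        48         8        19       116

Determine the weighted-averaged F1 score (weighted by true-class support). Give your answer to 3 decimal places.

Per-class F1 score (2·TP/(2·TP+FP+FN)):
  0: TP=112, FP=31+31+14+18+5=99, FN=3+2+5+4+1=15 → 224/338 = 0.6627
  1: TP=104, FP=3+38+8+26+4=79, FN=31+31+27+30+21=140 → 208/427 = 0.4871
  2: TP=121, FP=2+31+9+25+6=73, FN=31+38+49+53+48=219 → 242/534 = 0.4532
  3: TP=123, FP=5+27+49+18+5=104, FN=14+8+9+4+8=43 → 246/393 = 0.6260
  4: TP=251, FP=4+30+53+4+2=93, FN=18+26+25+18+19=106 → 502/701 = 0.7161
  5: TP=116, FP=1+21+48+8+19=97, FN=5+4+6+5+2=22 → 232/351 = 0.6610
Weighted-F1 score = Σ (supportᵢ/N)·F1 scoreᵢ with N=1372: (127/1372)·0.6627 + (244/1372)·0.4871 + (340/1372)·0.4532 + (166/1372)·0.6260 + (357/1372)·0.7161 + (138/1372)·0.6610 = 0.589

0.589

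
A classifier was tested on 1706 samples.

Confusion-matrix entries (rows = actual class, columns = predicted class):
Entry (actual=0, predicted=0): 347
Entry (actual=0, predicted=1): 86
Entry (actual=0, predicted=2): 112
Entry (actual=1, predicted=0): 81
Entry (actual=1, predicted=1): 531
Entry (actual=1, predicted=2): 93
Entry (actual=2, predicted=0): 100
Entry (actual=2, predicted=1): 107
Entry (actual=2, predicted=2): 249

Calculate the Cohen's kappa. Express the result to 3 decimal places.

Observed agreement pₒ = trace/N = 1127/1706 = 0.6606
Expected agreement pₑ = Σ (rowᵢ·colᵢ)/N² = (545·528 + 705·724 + 456·454)/1706² = 0.3454
κ = (pₒ − pₑ)/(1 − pₑ) = (0.6606 − 0.3454)/(1 − 0.3454) = 0.482

0.482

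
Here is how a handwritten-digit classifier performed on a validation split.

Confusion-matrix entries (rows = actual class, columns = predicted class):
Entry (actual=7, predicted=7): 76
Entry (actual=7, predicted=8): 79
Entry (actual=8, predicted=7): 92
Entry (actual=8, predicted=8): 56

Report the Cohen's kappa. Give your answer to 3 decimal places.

Observed agreement pₒ = trace/N = 132/303 = 0.4356
Expected agreement pₑ = Σ (rowᵢ·colᵢ)/N² = (155·168 + 148·135)/303² = 0.5013
κ = (pₒ − pₑ)/(1 − pₑ) = (0.4356 − 0.5013)/(1 − 0.5013) = -0.132

-0.132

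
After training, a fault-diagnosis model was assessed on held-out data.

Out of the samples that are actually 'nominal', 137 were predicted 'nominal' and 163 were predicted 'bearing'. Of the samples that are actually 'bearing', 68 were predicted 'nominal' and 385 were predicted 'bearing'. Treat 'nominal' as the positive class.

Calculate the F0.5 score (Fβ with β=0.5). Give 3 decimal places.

Fβ = (1+β²)·TP / ((1+β²)·TP + β²·FN + FP), with β²=1/4
= 1.25·137 / (1.25·137 + 0.25·163 + 68) = 0.612

0.612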